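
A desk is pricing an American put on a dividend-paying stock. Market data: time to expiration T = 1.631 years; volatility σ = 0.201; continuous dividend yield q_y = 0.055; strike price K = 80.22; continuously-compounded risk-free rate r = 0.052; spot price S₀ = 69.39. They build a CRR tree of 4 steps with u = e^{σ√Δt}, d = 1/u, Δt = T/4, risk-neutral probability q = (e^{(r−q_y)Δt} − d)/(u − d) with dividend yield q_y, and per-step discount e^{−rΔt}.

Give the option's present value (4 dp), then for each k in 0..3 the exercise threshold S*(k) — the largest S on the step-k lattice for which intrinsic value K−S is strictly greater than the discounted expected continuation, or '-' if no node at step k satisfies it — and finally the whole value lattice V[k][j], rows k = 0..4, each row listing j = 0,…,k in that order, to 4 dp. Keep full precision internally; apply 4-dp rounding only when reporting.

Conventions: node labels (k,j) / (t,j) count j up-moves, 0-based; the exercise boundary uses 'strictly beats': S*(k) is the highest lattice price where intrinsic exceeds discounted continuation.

price = 13.9817
boundary = - - 53.6802 61.0317
tree:
13.9817
19.6910 8.0123
26.5398 12.6651 2.9911
33.0058 19.1883 5.6915 0.0000
38.6929 26.5398 10.8300 0.0000 0.0000

Δt=0.40775, u=1.13695, d=0.87955, q=0.46321, disc=e^(-rΔt)=0.97902
k=4 terminal: V=max(K-S,0) → 38.6929 26.5398 10.8300 0.0000 0.0000
k=3: j=0 S=47.2142 intr=33.0058 cont=32.3698 V=33.0058[EX]; j=1 S=61.0317 intr=19.1883 cont=18.8588 V=19.1883[EX]; j=2 S=78.8930 intr=1.3270 cont=5.6915 V=5.6915[hold]; j=3 S=101.9814 intr=0.0000 cont=0.0000 V=0.0000[hold]  S*(3)=61.0317
k=2: j=0 S=53.6802 intr=26.5398 cont=26.0472 V=26.5398[EX]; j=1 S=69.3900 intr=10.8300 cont=12.6651 V=12.6651[hold]; j=2 S=89.6973 intr=0.0000 cont=2.9911 V=2.9911[hold]  S*(2)=53.6802
k=1: j=0 S=61.0317 intr=19.1883 cont=19.6910 V=19.6910[hold]; j=1 S=78.8930 intr=1.3270 cont=8.0123 V=8.0123[hold]  S*(1)=-
k=0: j=0 S=69.3900 intr=10.8300 cont=13.9817 V=13.9817[hold]  S*(0)=-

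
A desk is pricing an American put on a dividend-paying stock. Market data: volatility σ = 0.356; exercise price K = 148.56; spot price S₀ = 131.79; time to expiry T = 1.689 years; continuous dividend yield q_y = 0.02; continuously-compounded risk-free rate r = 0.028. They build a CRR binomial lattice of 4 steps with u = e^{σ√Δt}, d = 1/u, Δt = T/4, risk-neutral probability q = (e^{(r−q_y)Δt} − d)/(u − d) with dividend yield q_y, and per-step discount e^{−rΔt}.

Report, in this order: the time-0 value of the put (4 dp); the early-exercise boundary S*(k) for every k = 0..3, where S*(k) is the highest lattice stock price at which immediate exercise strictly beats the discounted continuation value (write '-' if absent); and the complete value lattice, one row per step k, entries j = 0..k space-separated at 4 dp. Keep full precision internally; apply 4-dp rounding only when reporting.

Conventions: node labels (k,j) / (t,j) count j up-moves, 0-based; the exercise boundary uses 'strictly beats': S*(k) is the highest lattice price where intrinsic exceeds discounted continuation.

Δt=0.42225, u=1.26028, d=0.79348, q=0.44967, disc=e^(-rΔt)=0.98825
k=4 terminal: V=max(K-S,0) → 96.3182 65.5844 16.7700 0.0000 0.0000
k=3: j=0 S=65.8392 intr=82.7208 cont=81.5284 V=82.7208[EX]; j=1 S=104.5722 intr=43.9878 cont=43.1211 V=43.9878[EX]; j=2 S=166.0919 intr=0.0000 cont=9.1205 V=9.1205[hold]; j=3 S=263.8035 intr=0.0000 cont=0.0000 V=0.0000[hold]  S*(3)=104.5722
k=2: j=0 S=82.9756 intr=65.5844 cont=64.5361 V=65.5844[EX]; j=1 S=131.7900 intr=16.7700 cont=27.9762 V=27.9762[hold]; j=2 S=209.3218 intr=0.0000 cont=4.9603 V=4.9603[hold]  S*(2)=82.9756
k=1: j=0 S=104.5722 intr=43.9878 cont=48.1010 V=48.1010[hold]; j=1 S=166.0919 intr=0.0000 cont=17.4194 V=17.4194[hold]  S*(1)=-
k=0: j=0 S=131.7900 intr=16.7700 cont=33.9011 V=33.9011[hold]  S*(0)=-

price = 33.9011
boundary = - - 82.9756 104.5722
tree:
33.9011
48.1010 17.4194
65.5844 27.9762 4.9603
82.7208 43.9878 9.1205 0.0000
96.3182 65.5844 16.7700 0.0000 0.0000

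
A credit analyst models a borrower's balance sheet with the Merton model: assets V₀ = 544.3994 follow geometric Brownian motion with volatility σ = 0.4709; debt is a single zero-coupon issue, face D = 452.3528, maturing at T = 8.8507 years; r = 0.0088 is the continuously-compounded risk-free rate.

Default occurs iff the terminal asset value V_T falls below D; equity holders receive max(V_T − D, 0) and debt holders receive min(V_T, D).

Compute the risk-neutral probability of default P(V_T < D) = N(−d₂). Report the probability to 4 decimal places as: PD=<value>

PD=0.6959

Work the structural quantities from V₀ = 544.3994 against face 452.3528:
d₁ = [ln(V₀/D) + (r + σ²/2)T] / (σ√T)
   = [ln(544.3994/452.3528) + (0.0088 + 0.5·0.4709²)·8.8507] / (0.4709·√8.8507)
   = [0.185221 + 1.059193] / 1.400933 = 0.888275
d₂ = d₁ − σ√T = 0.888275 − 1.400933 = -0.512658
risk-neutral PD = N(−d₂) = N(0.512658) = 0.695905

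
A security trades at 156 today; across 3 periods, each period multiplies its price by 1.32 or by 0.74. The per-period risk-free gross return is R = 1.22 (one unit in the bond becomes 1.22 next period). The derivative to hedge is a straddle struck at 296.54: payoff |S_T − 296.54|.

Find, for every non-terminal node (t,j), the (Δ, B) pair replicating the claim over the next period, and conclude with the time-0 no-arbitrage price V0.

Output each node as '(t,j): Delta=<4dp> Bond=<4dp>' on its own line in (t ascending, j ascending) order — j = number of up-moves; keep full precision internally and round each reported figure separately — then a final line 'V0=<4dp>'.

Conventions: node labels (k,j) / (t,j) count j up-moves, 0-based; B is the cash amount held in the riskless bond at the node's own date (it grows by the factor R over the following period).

(0,0): Delta=-0.3668 Bond=103.3889
(1,0): Delta=-1.0000 Bond=199.2341
(1,1): Delta=-0.2928 Bond=110.9054
(2,0): Delta=-1.0000 Bond=243.0656
(2,1): Delta=-1.0000 Bond=243.0656
(2,2): Delta=-0.2102 Bond=112.8544
V0=46.1721

No-arbitrage ⇒ martingale measure with p* = (R−d)/(u−d) = 0.8276.
Terminal payoffs: V(3,0)=233.3251, V(3,1)=183.7782, V(3,2)=95.3973, V(3,3)=62.2550
Node (2,0) S=85.4256: V=(p*·183.7782+(1−p*)·233.3251)/1.22=157.6400; Δ=(183.7782−233.3251)/(112.7618−63.2149)=-1.0000; B=V−Δ·S=243.0656
Node (2,1) S=152.3808: V=(p*·95.3973+(1−p*)·183.7782)/1.22=90.6848; Δ=(95.3973−183.7782)/(201.1427−112.7618)=-1.0000; B=V−Δ·S=243.0656
Node (2,2) S=271.8144: V=(p*·62.2550+(1−p*)·95.3973)/1.22=55.7125; Δ=(62.2550−95.3973)/(358.7950−201.1427)=-0.2102; B=V−Δ·S=112.8544
Node (1,0) S=115.4400: V=(p*·90.6848+(1−p*)·157.6400)/1.22=83.7941; Δ=(90.6848−157.6400)/(152.3808−85.4256)=-1.0000; B=V−Δ·S=199.2341
Node (1,1) S=205.9200: V=(p*·55.7125+(1−p*)·90.6848)/1.22=50.6083; Δ=(55.7125−90.6848)/(271.8144−152.3808)=-0.2928; B=V−Δ·S=110.9054
Node (0,0) S=156.0000: V=(p*·50.6083+(1−p*)·83.7941)/1.22=46.1721; Δ=(50.6083−83.7941)/(205.9200−115.4400)=-0.3668; B=V−Δ·S=103.3889
As a check, the time-0 holding Δ(0,0)·S0 + B(0,0) comes to 46.1721 — exactly V0.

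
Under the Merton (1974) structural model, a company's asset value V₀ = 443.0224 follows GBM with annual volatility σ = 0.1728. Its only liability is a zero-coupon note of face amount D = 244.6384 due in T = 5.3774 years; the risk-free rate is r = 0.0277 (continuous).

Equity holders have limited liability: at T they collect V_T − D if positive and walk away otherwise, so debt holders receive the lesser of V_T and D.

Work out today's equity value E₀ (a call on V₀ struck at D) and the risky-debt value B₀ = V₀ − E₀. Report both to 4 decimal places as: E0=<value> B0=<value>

Equity is a call on the firm's assets struck at D = 244.6384:
d₁ = [ln(V₀/D) + (r + σ²/2)T] / (σ√T)
   = [ln(443.0224/244.6384) + (0.0277 + 0.5·0.1728²)·5.3774] / (0.1728·√5.3774)
   = [0.593839 + 0.229238] / 0.400710 = 2.054049
d₂ = d₁ − σ√T = 2.054049 − 0.400710 = 1.653339
N(d₁) = 0.980015,  N(d₂) = 0.950869,  e^(−rT) = 0.861609
E₀ = V₀·N(d₁) − D·e^(−rT)·N(d₂)
   = 443.0224·0.980015 − 244.6384·0.861609·0.950869 = 233.741740
B₀ = V₀ − E₀ = 443.0224 − 233.741740 = 209.280660

E0=233.7417 B0=209.2807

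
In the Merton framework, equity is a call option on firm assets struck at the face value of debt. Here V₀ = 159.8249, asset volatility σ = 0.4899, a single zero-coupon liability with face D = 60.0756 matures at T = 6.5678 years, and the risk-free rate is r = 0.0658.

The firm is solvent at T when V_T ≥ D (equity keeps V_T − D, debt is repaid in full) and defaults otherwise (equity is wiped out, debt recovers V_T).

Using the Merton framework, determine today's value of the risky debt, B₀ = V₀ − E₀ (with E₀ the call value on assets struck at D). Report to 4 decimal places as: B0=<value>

B0=33.2906

Work the structural quantities from V₀ = 159.8249 against face 60.0756:
d₁ = [ln(V₀/D) + (r + σ²/2)T] / (σ√T)
   = [ln(159.8249/60.0756) + (0.0658 + 0.5·0.4899²)·6.5678] / (0.4899·√6.5678)
   = [0.978475 + 1.220304] / 1.255502 = 1.751315
d₂ = d₁ − σ√T = 1.751315 − 1.255502 = 0.495813
N(d₁) = 0.960054,  N(d₂) = 0.689987,  e^(−rT) = 0.649105
E₀ = V₀·N(d₁) − D·e^(−rT)·N(d₂)
   = 159.8249·0.960054 − 60.0756·0.649105·0.689987 = 126.534280
B₀ = V₀ − E₀ = 159.8249 − 126.534280 = 33.290620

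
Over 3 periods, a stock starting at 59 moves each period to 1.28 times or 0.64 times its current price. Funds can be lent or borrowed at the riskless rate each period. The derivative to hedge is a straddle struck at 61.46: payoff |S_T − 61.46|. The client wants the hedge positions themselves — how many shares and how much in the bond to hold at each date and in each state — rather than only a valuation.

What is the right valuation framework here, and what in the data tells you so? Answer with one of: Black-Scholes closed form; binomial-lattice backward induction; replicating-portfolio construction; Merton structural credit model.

framework: replicating-portfolio construction

Key observation: the task asks for the hedge itself — share and bond holdings at every node of the 3-period tree on spot 59 with factors 1.28/0.64 — which is exactly what the replicating-portfolio construction produces.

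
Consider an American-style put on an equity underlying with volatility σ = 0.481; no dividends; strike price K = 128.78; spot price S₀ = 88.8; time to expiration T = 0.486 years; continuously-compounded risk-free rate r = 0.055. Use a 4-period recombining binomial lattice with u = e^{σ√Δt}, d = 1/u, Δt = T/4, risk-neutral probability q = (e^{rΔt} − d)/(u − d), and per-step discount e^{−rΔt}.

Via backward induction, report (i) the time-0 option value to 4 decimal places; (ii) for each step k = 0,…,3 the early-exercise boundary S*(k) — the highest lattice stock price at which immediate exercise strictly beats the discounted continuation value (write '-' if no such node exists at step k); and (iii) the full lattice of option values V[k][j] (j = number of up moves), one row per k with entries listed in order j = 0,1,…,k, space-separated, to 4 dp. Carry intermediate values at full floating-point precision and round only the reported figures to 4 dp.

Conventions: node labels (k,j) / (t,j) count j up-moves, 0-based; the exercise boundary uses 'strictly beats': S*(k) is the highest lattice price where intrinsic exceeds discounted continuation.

Δt=0.12150  u=1.18254  d=0.84564  q=0.47808  discount=0.99334
step 4 (expiry): payoffs max(K−S,0) = 83.3696 65.2785 39.9800 4.6028 0.0000
step 3: (k=3,j=0): S=53.6994, K−S=75.0806, hold=74.2229 ⇒ V=75.0806 exercise | (k=3,j=1): S=75.0928, K−S=53.6872, hold=52.8295 ⇒ V=53.6872 exercise | (k=3,j=2): S=105.0092, K−S=23.7708, hold=22.9131 ⇒ V=23.7708 exercise | (k=3,j=3): S=146.8440, K−S=0.0000, hold=2.3863 ⇒ V=2.3863 continue  boundary S*=105.0092
step 2: (k=2,j=0): S=63.5015, K−S=65.2785, hold=64.4208 ⇒ V=65.2785 exercise | (k=2,j=1): S=88.8000, K−S=39.9800, hold=39.1223 ⇒ V=39.9800 exercise | (k=2,j=2): S=124.1772, K−S=4.6028, hold=13.4570 ⇒ V=13.4570 continue  boundary S*=88.8000
step 1: (k=1,j=0): S=75.0928, K−S=53.6872, hold=52.8295 ⇒ V=53.6872 exercise | (k=1,j=1): S=105.0092, K−S=23.7708, hold=27.1179 ⇒ V=27.1179 continue  boundary S*=75.0928
step 0: (k=0,j=0): S=88.8000, K−S=39.9800, hold=40.7119 ⇒ V=40.7119 continue  boundary S*=-

price = 40.7119
boundary = - 75.0928 88.8000 105.0092
tree:
40.7119
53.6872 27.1179
65.2785 39.9800 13.4570
75.0806 53.6872 23.7708 2.3863
83.3696 65.2785 39.9800 4.6028 0.0000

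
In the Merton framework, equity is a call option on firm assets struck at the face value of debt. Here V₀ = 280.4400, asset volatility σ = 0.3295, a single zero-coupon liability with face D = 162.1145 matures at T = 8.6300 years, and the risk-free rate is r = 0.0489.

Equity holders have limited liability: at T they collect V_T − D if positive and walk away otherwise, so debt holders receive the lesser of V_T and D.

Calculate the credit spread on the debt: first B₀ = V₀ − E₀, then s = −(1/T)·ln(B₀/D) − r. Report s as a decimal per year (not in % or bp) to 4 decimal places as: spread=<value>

spread=0.0150

With assets at 280.4400 and a single debt payment of 162.1145 at 8.6300 years:
d₁ = [ln(V₀/D) + (r + σ²/2)T] / (σ√T)
   = [ln(280.4400/162.1145) + (0.0489 + 0.5·0.3295²)·8.6300] / (0.3295·√8.6300)
   = [0.548057 + 0.890488] / 0.967968 = 1.486149
d₂ = d₁ − σ√T = 1.486149 − 0.967968 = 0.518182
N(d₁) = 0.931380,  N(d₂) = 0.697834,  e^(−rT) = 0.655729
E₀ = V₀·N(d₁) − D·e^(−rT)·N(d₂)
   = 280.4400·0.931380 − 162.1145·0.655729·0.697834 = 187.014208
B₀ = V₀ − E₀ = 280.4400 − 187.014208 = 93.425792
spread = −(1/T)·ln(B₀/D) − r = −(1/8.6300)·ln(93.425792/162.1145) − 0.0489 = 0.01496274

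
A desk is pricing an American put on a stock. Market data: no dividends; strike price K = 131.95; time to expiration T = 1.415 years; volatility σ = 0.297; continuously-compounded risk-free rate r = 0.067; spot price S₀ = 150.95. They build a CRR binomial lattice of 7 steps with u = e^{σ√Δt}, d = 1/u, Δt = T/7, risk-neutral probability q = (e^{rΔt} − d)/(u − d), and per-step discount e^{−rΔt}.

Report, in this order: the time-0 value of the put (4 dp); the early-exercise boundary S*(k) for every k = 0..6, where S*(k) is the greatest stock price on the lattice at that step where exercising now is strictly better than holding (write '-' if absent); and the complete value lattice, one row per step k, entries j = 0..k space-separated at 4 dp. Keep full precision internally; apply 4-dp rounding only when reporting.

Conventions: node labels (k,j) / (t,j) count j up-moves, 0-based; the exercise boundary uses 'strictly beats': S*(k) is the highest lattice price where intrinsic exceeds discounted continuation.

Δt=0.20214  u=1.14286  d=0.87500  q=0.51757  discount=0.98655
step 7 (expiry): payoffs max(K−S,0) = 72.6728 54.5267 30.8255 0.0000 0.0000 0.0000 0.0000 0.0000
step 6: (k=6,j=0): S=67.7454, K−S=64.2046, hold=62.4296 ⇒ V=64.2046 exercise | (k=6,j=1): S=88.4839, K−S=43.4661, hold=41.6911 ⇒ V=43.4661 exercise | (k=6,j=2): S=115.5709, K−S=16.3791, hold=14.6710 ⇒ V=16.3791 exercise | (k=6,j=3): S=150.9500, K−S=0.0000, hold=0.0000 ⇒ V=0.0000 continue | (k=6,j=4): S=197.1595, K−S=0.0000, hold=0.0000 ⇒ V=0.0000 continue | (k=6,j=5): S=257.5148, K−S=0.0000, hold=0.0000 ⇒ V=0.0000 continue | (k=6,j=6): S=336.3463, K−S=0.0000, hold=0.0000 ⇒ V=0.0000 continue  boundary S*=115.5709
step 5: (k=5,j=0): S=77.4233, K−S=54.5267, hold=52.7516 ⇒ V=54.5267 exercise | (k=5,j=1): S=101.1245, K−S=30.8255, hold=29.0505 ⇒ V=30.8255 exercise | (k=5,j=2): S=132.0812, K−S=0.0000, hold=7.7954 ⇒ V=7.7954 continue | (k=5,j=3): S=172.5144, K−S=0.0000, hold=0.0000 ⇒ V=0.0000 continue | (k=5,j=4): S=225.3253, K−S=0.0000, hold=0.0000 ⇒ V=0.0000 continue | (k=5,j=5): S=294.3028, K−S=0.0000, hold=0.0000 ⇒ V=0.0000 continue  boundary S*=101.1245
step 4: (k=4,j=0): S=88.4839, K−S=43.4661, hold=41.6911 ⇒ V=43.4661 exercise | (k=4,j=1): S=115.5709, K−S=16.3791, hold=18.6514 ⇒ V=18.6514 continue | (k=4,j=2): S=150.9500, K−S=0.0000, hold=3.7101 ⇒ V=3.7101 continue | (k=4,j=3): S=197.1595, K−S=0.0000, hold=0.0000 ⇒ V=0.0000 continue | (k=4,j=4): S=257.5148, K−S=0.0000, hold=0.0000 ⇒ V=0.0000 continue  boundary S*=88.4839
step 3: (k=3,j=0): S=101.1245, K−S=30.8255, hold=30.2108 ⇒ V=30.8255 exercise | (k=3,j=1): S=132.0812, K−S=0.0000, hold=10.7713 ⇒ V=10.7713 continue | (k=3,j=2): S=172.5144, K−S=0.0000, hold=1.7658 ⇒ V=1.7658 continue | (k=3,j=3): S=225.3253, K−S=0.0000, hold=0.0000 ⇒ V=0.0000 continue  boundary S*=101.1245
step 2: (k=2,j=0): S=115.5709, K−S=16.3791, hold=20.1710 ⇒ V=20.1710 continue | (k=2,j=1): S=150.9500, K−S=0.0000, hold=6.0281 ⇒ V=6.0281 continue | (k=2,j=2): S=197.1595, K−S=0.0000, hold=0.8404 ⇒ V=0.8404 continue  boundary S*=-
step 1: (k=1,j=0): S=132.0812, K−S=0.0000, hold=12.6781 ⇒ V=12.6781 continue | (k=1,j=1): S=172.5144, K−S=0.0000, hold=3.2981 ⇒ V=3.2981 continue  boundary S*=-
step 0: (k=0,j=0): S=150.9500, K−S=0.0000, hold=7.7181 ⇒ V=7.7181 continue  boundary S*=-

price = 7.7181
boundary = - - - 101.1245 88.4839 101.1245 115.5709
tree:
7.7181
12.6781 3.2981
20.1710 6.0281 0.8404
30.8255 10.7713 1.7658 0.0000
43.4661 18.6514 3.7101 0.0000 0.0000
54.5267 30.8255 7.7954 0.0000 0.0000 0.0000
64.2046 43.4661 16.3791 0.0000 0.0000 0.0000 0.0000
72.6728 54.5267 30.8255 0.0000 0.0000 0.0000 0.0000 0.0000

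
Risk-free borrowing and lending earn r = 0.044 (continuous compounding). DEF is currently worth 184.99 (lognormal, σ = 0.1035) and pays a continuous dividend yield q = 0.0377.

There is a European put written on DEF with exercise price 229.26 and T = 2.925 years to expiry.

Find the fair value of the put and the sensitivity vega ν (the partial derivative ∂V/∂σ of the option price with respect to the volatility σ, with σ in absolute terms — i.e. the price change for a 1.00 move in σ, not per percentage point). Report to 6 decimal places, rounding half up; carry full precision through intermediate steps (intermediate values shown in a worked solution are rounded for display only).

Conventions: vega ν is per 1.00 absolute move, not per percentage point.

σ√T = 0.1035·√2.925 = 0.177012
d₁ = (ln(S/K) + (r−q+σ²/2)T) / (σ√T) = (ln(184.99/229.26) + (0.044−0.0377+0.1035²/2)·2.925) / 0.177012 = (-0.214555 + 0.034094) / 0.177012 = -1.019482
d₂ = d₁ − σ√T = -1.019482 − 0.177012 = -1.196494
e^{−rT} = 0.879238
e^{−qT} = 0.895590
N(−d₁) = 0.846013,  N(−d₂) = 0.884248
Put price V = K·e^{−rT}·N(−d₂) − S·e^{−qT}·N(−d₁) = 178.241464 − 140.163362 = 38.078102
φ(d₁) = (1/√(2π))·e^{−d₁²/2} = 0.237257
ν = S·e^{−qT}·φ(d₁)·√T = 67.226409

price = 38.078102
ν = 67.226409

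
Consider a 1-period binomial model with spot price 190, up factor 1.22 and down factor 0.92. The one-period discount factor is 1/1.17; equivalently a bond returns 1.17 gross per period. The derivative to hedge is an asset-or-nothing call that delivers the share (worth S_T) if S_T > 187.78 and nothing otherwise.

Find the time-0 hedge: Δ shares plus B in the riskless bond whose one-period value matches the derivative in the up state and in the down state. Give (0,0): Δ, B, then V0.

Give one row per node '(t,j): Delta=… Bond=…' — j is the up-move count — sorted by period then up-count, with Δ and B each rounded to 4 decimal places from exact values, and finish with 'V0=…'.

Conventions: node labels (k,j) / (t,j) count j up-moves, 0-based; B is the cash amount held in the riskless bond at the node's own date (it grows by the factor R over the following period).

(0,0): Delta=4.0667 Bond=-607.5670
V0=165.0997

Risk-neutral probability p* = (R−d)/(u−d) = (1.17−0.92)/(1.22−0.92) = 0.8333.
Payoffs at expiry: V(1,0)=0.0000, V(1,1)=231.8000
(0,0): S=190.0000. Δ = (V_up−V_dn)/(S_up−S_dn) = (231.8000−0.0000)/(231.8000−174.8000) = 4.0667. V = [p*·231.8000 + (1−p*)·0.0000]/1.17 = 165.0997. B = V − Δ·S = -607.5670.
Verification: the root portfolio costs Δ(0,0)·S0 + B(0,0) = 165.0997, matching V0.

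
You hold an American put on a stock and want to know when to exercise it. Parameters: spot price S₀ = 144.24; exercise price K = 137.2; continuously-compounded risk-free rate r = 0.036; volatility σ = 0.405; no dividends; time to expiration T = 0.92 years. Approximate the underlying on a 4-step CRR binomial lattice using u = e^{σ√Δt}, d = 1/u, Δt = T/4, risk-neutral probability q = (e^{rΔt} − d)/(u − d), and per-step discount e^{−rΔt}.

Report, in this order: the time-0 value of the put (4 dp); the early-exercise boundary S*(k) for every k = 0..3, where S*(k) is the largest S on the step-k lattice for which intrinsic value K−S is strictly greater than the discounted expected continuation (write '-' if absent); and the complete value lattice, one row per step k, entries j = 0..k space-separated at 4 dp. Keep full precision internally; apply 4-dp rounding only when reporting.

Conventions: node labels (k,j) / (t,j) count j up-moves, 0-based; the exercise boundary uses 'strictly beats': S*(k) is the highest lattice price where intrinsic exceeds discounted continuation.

price = 16.0449
boundary = - - 97.8090 80.5425
tree:
16.0449
25.6421 5.6283
39.3910 10.7659 0.0000
56.6575 20.5932 0.0000 0.0000
70.8759 39.3910 0.0000 0.0000 0.0000

Δt=0.23000, u=1.21438, d=0.82347, q=0.47286, disc=e^(-rΔt)=0.99175
k=4 terminal: V=max(K-S,0) → 70.8759 39.3910 0.0000 0.0000 0.0000
k=3: j=0 S=80.5425 intr=56.6575 cont=55.5262 V=56.6575[EX]; j=1 S=118.7770 intr=18.4230 cont=20.5932 V=20.5932[hold]; j=2 S=175.1617 intr=0.0000 cont=0.0000 V=0.0000[hold]; j=3 S=258.3130 intr=0.0000 cont=0.0000 V=0.0000[hold]  S*(3)=80.5425
k=2: j=0 S=97.8090 intr=39.3910 cont=39.2774 V=39.3910[EX]; j=1 S=144.2400 intr=0.0000 cont=10.7659 V=10.7659[hold]; j=2 S=212.7124 intr=0.0000 cont=0.0000 V=0.0000[hold]  S*(2)=97.8090
k=1: j=0 S=118.7770 intr=18.4230 cont=25.6421 V=25.6421[hold]; j=1 S=175.1617 intr=0.0000 cont=5.6283 V=5.6283[hold]  S*(1)=-
k=0: j=0 S=144.2400 intr=0.0000 cont=16.0449 V=16.0449[hold]  S*(0)=-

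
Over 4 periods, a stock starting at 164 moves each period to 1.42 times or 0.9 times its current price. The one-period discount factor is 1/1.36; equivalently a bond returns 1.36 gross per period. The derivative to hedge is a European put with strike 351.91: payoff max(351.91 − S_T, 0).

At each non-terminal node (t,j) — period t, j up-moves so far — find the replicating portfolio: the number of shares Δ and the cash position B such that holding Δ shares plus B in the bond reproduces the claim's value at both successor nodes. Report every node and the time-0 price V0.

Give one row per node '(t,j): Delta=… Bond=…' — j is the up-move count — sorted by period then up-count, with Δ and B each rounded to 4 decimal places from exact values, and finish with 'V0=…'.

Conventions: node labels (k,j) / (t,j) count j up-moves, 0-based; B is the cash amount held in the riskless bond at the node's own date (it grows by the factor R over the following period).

No-arbitrage ⇒ martingale measure with p* = (R−d)/(u−d) = 0.8846.
At maturity the claim pays: V(4,0)=244.3096, V(4,1)=182.1405, V(4,2)=84.0514, V(4,3)=0.0000, V(4,4)=0.0000
(3,0): S=119.5560. Δ = (V_up−V_dn)/(S_up−S_dn) = (182.1405−244.3096)/(169.7695−107.6004) = -1.0000. V = [p*·182.1405 + (1−p*)·244.3096]/1.36 = 139.2014. B = V − Δ·S = 258.7574.
(3,1): S=188.6328. Δ = (V_up−V_dn)/(S_up−S_dn) = (84.0514−182.1405)/(267.8586−169.7695) = -1.0000. V = [p*·84.0514 + (1−p*)·182.1405]/1.36 = 70.1246. B = V − Δ·S = 258.7574.
(3,2): S=297.6206. Δ = (V_up−V_dn)/(S_up−S_dn) = (0.0000−84.0514)/(422.6213−267.8586) = -0.5431. V = [p*·0.0000 + (1−p*)·84.0514]/1.36 = 7.1311. B = V − Δ·S = 168.7684.
(3,3): S=469.5792. Δ = (V_up−V_dn)/(S_up−S_dn) = (0.0000−0.0000)/(666.8025−422.6213) = 0.0000. V = [p*·0.0000 + (1−p*)·0.0000]/1.36 = 0.0000. B = V − Δ·S = 0.0000.
(2,0): S=132.8400. Δ = (V_up−V_dn)/(S_up−S_dn) = (70.1246−139.2014)/(188.6328−119.5560) = -1.0000. V = [p*·70.1246 + (1−p*)·139.2014]/1.36 = 57.4228. B = V − Δ·S = 190.2628.
(2,1): S=209.5920. Δ = (V_up−V_dn)/(S_up−S_dn) = (7.1311−70.1246)/(297.6206−188.6328) = -0.5780. V = [p*·7.1311 + (1−p*)·70.1246]/1.36 = 10.5879. B = V − Δ·S = 131.7292.
(2,2): S=330.6896. Δ = (V_up−V_dn)/(S_up−S_dn) = (0.0000−7.1311)/(469.5792−297.6206) = -0.0415. V = [p*·0.0000 + (1−p*)·7.1311]/1.36 = 0.6050. B = V − Δ·S = 14.3186.
(1,0): S=147.6000. Δ = (V_up−V_dn)/(S_up−S_dn) = (10.5879−57.4228)/(209.5920−132.8400) = -0.6102. V = [p*·10.5879 + (1−p*)·57.4228]/1.36 = 11.7588. B = V − Δ·S = 101.8258.
(1,1): S=232.8800. Δ = (V_up−V_dn)/(S_up−S_dn) = (0.6050−10.5879)/(330.6896−209.5920) = -0.0824. V = [p*·0.6050 + (1−p*)·10.5879]/1.36 = 1.2918. B = V − Δ·S = 20.4897.
(0,0): S=164.0000. Δ = (V_up−V_dn)/(S_up−S_dn) = (1.2918−11.7588)/(232.8800−147.6000) = -0.1227. V = [p*·1.2918 + (1−p*)·11.7588]/1.36 = 1.8379. B = V − Δ·S = 21.9666.
Check: Δ(0,0)·S0 + B(0,0) = 1.8379 = V0.

(0,0): Delta=-0.1227 Bond=21.9666
(1,0): Delta=-0.6102 Bond=101.8258
(1,1): Delta=-0.0824 Bond=20.4897
(2,0): Delta=-1.0000 Bond=190.2628
(2,1): Delta=-0.5780 Bond=131.7292
(2,2): Delta=-0.0415 Bond=14.3186
(3,0): Delta=-1.0000 Bond=258.7574
(3,1): Delta=-1.0000 Bond=258.7574
(3,2): Delta=-0.5431 Bond=168.7684
(3,3): Delta=0.0000 Bond=0.0000
V0=1.8379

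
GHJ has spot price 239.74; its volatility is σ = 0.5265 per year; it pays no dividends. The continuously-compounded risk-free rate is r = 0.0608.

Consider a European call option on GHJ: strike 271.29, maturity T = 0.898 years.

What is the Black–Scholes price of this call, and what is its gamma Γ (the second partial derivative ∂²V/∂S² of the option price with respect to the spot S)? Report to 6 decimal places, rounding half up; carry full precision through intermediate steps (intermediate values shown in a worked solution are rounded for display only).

price = 40.806092
Γ = 0.003315

σ√T = 0.5265·√0.898 = 0.498926
d₁ = (ln(S/K) + (r+σ²/2)T) / (σ√T) = (ln(239.74/271.29) + (0.0608+0.5265²/2)·0.898) / 0.498926 = (-0.123633 + 0.179062) / 0.498926 = 0.111096
d₂ = d₁ − σ√T = 0.111096 − 0.498926 = -0.387830
e^{−rT} = 0.946865
N(d₁) = 0.544230,  N(d₂) = 0.349071
Call price V = S·N(d₁) − K·e^{−rT}·N(d₂) = 130.473696 − 89.667605 = 40.806092
φ(d₁) = (1/√(2π))·e^{−d₁²/2} = 0.396488
Γ = φ(d₁) / (S·σ·√T) = 0.003315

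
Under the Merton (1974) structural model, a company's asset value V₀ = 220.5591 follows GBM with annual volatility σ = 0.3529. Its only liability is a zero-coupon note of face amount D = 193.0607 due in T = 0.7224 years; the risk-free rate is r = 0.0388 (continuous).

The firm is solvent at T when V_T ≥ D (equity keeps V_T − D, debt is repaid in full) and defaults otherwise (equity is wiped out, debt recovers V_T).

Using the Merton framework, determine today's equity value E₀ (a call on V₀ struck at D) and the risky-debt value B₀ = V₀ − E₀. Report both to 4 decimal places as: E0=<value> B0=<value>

Equity is a call on the firm's assets struck at D = 193.0607:
d₁ = [ln(V₀/D) + (r + σ²/2)T] / (σ√T)
   = [ln(220.5591/193.0607) + (0.0388 + 0.5·0.3529²)·0.7224] / (0.3529·√0.7224)
   = [0.133161 + 0.073012] / 0.299944 = 0.687373
d₂ = d₁ − σ√T = 0.687373 − 0.299944 = 0.387428
N(d₁) = 0.754076,  N(d₂) = 0.650780,  e^(−rT) = 0.972360
E₀ = V₀·N(d₁) − D·e^(−rT)·N(d₂)
   = 220.5591·0.754076 − 193.0607·0.972360·0.650780 = 44.150887
B₀ = V₀ − E₀ = 220.5591 − 44.150887 = 176.408213

E0=44.1509 B0=176.4082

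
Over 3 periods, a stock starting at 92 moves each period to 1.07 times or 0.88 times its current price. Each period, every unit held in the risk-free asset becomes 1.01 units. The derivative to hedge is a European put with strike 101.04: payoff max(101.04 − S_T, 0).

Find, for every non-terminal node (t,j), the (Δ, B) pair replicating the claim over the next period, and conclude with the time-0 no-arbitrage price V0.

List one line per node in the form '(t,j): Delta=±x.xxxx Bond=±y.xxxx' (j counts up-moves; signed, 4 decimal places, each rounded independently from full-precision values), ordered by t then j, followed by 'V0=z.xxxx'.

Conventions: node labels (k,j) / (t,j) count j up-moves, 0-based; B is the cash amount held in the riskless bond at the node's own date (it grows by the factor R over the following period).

(0,0): Delta=-0.6938 Bond=73.5219
(1,0): Delta=-1.0000 Bond=99.0491
(1,1): Delta=-0.5775 Bond=62.8146
(2,0): Delta=-1.0000 Bond=100.0396
(2,1): Delta=-1.0000 Bond=100.0396
(2,2): Delta=-0.4172 Bond=46.5519
V0=9.6946

The replicating-portfolio and risk-neutral prices coincide; use p* = (1.01−0.88)/(1.07−0.88) = 0.6842 for the latter.
Payoffs at expiry: V(3,0)=38.3446, V(3,1)=24.8081, V(3,2)=8.3489, V(3,3)=0.0000
Node (2,0) S=71.2448: V=(p*·24.8081+(1−p*)·38.3446)/1.01=28.7948; Δ=(24.8081−38.3446)/(76.2319−62.6954)=-1.0000; B=V−Δ·S=100.0396
Node (2,1) S=86.6272: V=(p*·8.3489+(1−p*)·24.8081)/1.01=13.4124; Δ=(8.3489−24.8081)/(92.6911−76.2319)=-1.0000; B=V−Δ·S=100.0396
Node (2,2) S=105.3308: V=(p*·0.0000+(1−p*)·8.3489)/1.01=2.6104; Δ=(0.0000−8.3489)/(112.7040−92.6911)=-0.4172; B=V−Δ·S=46.5519
Node (1,0) S=80.9600: V=(p*·13.4124+(1−p*)·28.7948)/1.01=18.0891; Δ=(13.4124−28.7948)/(86.6272−71.2448)=-1.0000; B=V−Δ·S=99.0491
Node (1,1) S=98.4400: V=(p*·2.6104+(1−p*)·13.4124)/1.01=5.9619; Δ=(2.6104−13.4124)/(105.3308−86.6272)=-0.5775; B=V−Δ·S=62.8146
Node (0,0) S=92.0000: V=(p*·5.9619+(1−p*)·18.0891)/1.01=9.6946; Δ=(5.9619−18.0891)/(98.4400−80.9600)=-0.6938; B=V−Δ·S=73.5219
Verification: the root portfolio costs Δ(0,0)·S0 + B(0,0) = 9.6946, matching V0.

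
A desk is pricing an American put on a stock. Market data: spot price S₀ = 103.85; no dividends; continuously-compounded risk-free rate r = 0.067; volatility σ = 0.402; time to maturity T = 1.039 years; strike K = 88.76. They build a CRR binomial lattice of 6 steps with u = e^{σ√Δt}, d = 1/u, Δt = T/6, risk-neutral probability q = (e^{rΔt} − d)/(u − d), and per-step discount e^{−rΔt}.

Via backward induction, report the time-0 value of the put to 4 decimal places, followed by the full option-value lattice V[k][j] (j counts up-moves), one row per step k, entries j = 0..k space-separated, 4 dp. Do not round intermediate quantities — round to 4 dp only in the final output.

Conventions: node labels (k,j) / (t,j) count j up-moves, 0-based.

price = 7.5929
tree:
7.5929
11.8362 3.4086
17.8653 5.9158 0.9109
25.8886 10.0369 1.8176 0.0000
35.5734 16.5009 3.6268 0.0000 0.0000
43.7664 25.8886 7.2369 0.0000 0.0000 0.0000
50.6973 35.5734 14.4403 0.0000 0.0000 0.0000 0.0000

Δt=0.17317  u=1.18209  d=0.84596  q=0.49299  discount=0.98846
step 6 (expiry): payoffs max(K−S,0) = 50.6973 35.5734 14.4403 0.0000 0.0000 0.0000 0.0000
k=5: (k=5,j=0): S=44.9936, K−S=43.7664, hold=42.7425 ⇒ V=43.7664 exercise | (k=5,j=1): S=62.8714, K−S=25.8886, hold=24.8648 ⇒ V=25.8886 exercise | (k=5,j=2): S=87.8527, K−S=0.9073, hold=7.2369 ⇒ V=7.2369 continue | (k=5,j=3): S=122.7602, K−S=0.0000, hold=0.0000 ⇒ V=0.0000 continue | (k=5,j=4): S=171.5378, K−S=0.0000, hold=0.0000 ⇒ V=0.0000 continue | (k=5,j=5): S=239.6968, K−S=0.0000, hold=0.0000 ⇒ V=0.0000 continue
k=4: (k=4,j=0): S=53.1866, K−S=35.5734, hold=34.5496 ⇒ V=35.5734 exercise | (k=4,j=1): S=74.3197, K−S=14.4403, hold=16.5009 ⇒ V=16.5009 continue | (k=4,j=2): S=103.8500, K−S=0.0000, hold=3.6268 ⇒ V=3.6268 continue | (k=4,j=3): S=145.1138, K−S=0.0000, hold=0.0000 ⇒ V=0.0000 continue | (k=4,j=4): S=202.7735, K−S=0.0000, hold=0.0000 ⇒ V=0.0000 continue
k=3: (k=3,j=0): S=62.8714, K−S=25.8886, hold=25.8689 ⇒ V=25.8886 exercise | (k=3,j=1): S=87.8527, K−S=0.9073, hold=10.0369 ⇒ V=10.0369 continue | (k=3,j=2): S=122.7602, K−S=0.0000, hold=1.8176 ⇒ V=1.8176 continue | (k=3,j=3): S=171.5378, K−S=0.0000, hold=0.0000 ⇒ V=0.0000 continue
k=2: (k=2,j=0): S=74.3197, K−S=14.4403, hold=17.8653 ⇒ V=17.8653 continue | (k=2,j=1): S=103.8500, K−S=0.0000, hold=5.9158 ⇒ V=5.9158 continue | (k=2,j=2): S=145.1138, K−S=0.0000, hold=0.9109 ⇒ V=0.9109 continue
k=1: (k=1,j=0): S=87.8527, K−S=0.9073, hold=11.8362 ⇒ V=11.8362 continue | (k=1,j=1): S=122.7602, K−S=0.0000, hold=3.4086 ⇒ V=3.4086 continue
k=0: (k=0,j=0): S=103.8500, K−S=0.0000, hold=7.5929 ⇒ V=7.5929 continue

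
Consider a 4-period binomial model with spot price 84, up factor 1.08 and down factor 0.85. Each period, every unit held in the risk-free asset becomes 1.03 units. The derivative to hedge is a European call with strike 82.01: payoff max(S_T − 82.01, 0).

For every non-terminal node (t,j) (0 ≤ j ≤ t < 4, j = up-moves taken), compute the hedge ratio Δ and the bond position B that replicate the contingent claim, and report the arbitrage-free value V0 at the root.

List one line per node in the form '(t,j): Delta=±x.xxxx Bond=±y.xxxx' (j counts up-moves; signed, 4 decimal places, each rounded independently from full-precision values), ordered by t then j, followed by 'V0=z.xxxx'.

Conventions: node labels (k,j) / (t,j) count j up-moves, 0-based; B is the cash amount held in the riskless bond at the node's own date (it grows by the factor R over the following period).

Risk-neutral probability p* = (R−d)/(u−d) = (1.03−0.85)/(1.08−0.85) = 0.7826.
Terminal payoffs: V(4,0)=0.0000, V(4,1)=0.0000, V(4,2)=0.0000, V(4,3)=7.9334, V(4,4)=32.2711
(3,0): S=51.5865. Δ = (V_up−V_dn)/(S_up−S_dn) = (0.0000−0.0000)/(55.7134−43.8485) = 0.0000. V = [p*·0.0000 + (1−p*)·0.0000]/1.03 = 0.0000. B = V − Δ·S = 0.0000.
(3,1): S=65.5452. Δ = (V_up−V_dn)/(S_up−S_dn) = (0.0000−0.0000)/(70.7888−55.7134) = 0.0000. V = [p*·0.0000 + (1−p*)·0.0000]/1.03 = 0.0000. B = V − Δ·S = 0.0000.
(3,2): S=83.2810. Δ = (V_up−V_dn)/(S_up−S_dn) = (7.9334−0.0000)/(89.9434−70.7888) = 0.4142. V = [p*·7.9334 + (1−p*)·0.0000]/1.03 = 6.0279. B = V − Δ·S = -28.4653.
(3,3): S=105.8158. Δ = (V_up−V_dn)/(S_up−S_dn) = (32.2711−7.9334)/(114.2811−89.9434) = 1.0000. V = [p*·32.2711 + (1−p*)·7.9334]/1.03 = 26.1944. B = V − Δ·S = -79.6214.
(2,0): S=60.6900. Δ = (V_up−V_dn)/(S_up−S_dn) = (0.0000−0.0000)/(65.5452−51.5865) = 0.0000. V = [p*·0.0000 + (1−p*)·0.0000]/1.03 = 0.0000. B = V − Δ·S = 0.0000.
(2,1): S=77.1120. Δ = (V_up−V_dn)/(S_up−S_dn) = (6.0279−0.0000)/(83.2810−65.5452) = 0.3399. V = [p*·6.0279 + (1−p*)·0.0000]/1.03 = 4.5801. B = V − Δ·S = -21.6283.
(2,2): S=97.9776. Δ = (V_up−V_dn)/(S_up−S_dn) = (26.1944−6.0279)/(105.8158−83.2810) = 0.8949. V = [p*·26.1944 + (1−p*)·6.0279]/1.03 = 21.1752. B = V − Δ·S = -66.5053.
(1,0): S=71.4000. Δ = (V_up−V_dn)/(S_up−S_dn) = (4.5801−0.0000)/(77.1120−60.6900) = 0.2789. V = [p*·4.5801 + (1−p*)·0.0000]/1.03 = 3.4800. B = V − Δ·S = -16.4335.
(1,1): S=90.7200. Δ = (V_up−V_dn)/(S_up−S_dn) = (21.1752−4.5801)/(97.9776−77.1120) = 0.7953. V = [p*·21.1752 + (1−p*)·4.5801]/1.03 = 17.0559. B = V − Δ·S = -55.0965.
(0,0): S=84.0000. Δ = (V_up−V_dn)/(S_up−S_dn) = (17.0559−3.4800)/(90.7200−71.4000) = 0.7027. V = [p*·17.0559 + (1−p*)·3.4800]/1.03 = 13.6938. B = V − Δ·S = -45.3316.
Check: Δ(0,0)·S0 + B(0,0) = 13.6938 = V0.

(0,0): Delta=0.7027 Bond=-45.3316
(1,0): Delta=0.2789 Bond=-16.4335
(1,1): Delta=0.7953 Bond=-55.0965
(2,0): Delta=0.0000 Bond=0.0000
(2,1): Delta=0.3399 Bond=-21.6283
(2,2): Delta=0.8949 Bond=-66.5053
(3,0): Delta=0.0000 Bond=0.0000
(3,1): Delta=0.0000 Bond=0.0000
(3,2): Delta=0.4142 Bond=-28.4653
(3,3): Delta=1.0000 Bond=-79.6214
V0=13.6938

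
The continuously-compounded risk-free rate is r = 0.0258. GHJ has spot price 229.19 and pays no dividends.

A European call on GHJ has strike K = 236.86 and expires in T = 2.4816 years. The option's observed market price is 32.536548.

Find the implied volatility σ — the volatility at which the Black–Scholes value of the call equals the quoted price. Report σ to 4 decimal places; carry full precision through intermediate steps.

sigma = 0.2046

At σ = 0.2046 the Black–Scholes value reproduces the quote:
σ√T = 0.2046·√2.4816 = 0.322308
d₁ = (ln(S/K) + (r+σ²/2)T) / (σ√T) = (ln(229.19/236.86) + (0.0258+0.2046²/2)·2.4816) / 0.322308 = (-0.032918 + 0.115967) / 0.322308 = 0.257669
d₂ = d₁ − σ√T = 0.257669 − 0.322308 = -0.064640
e^{−rT} = 0.937981
N(d₁) = 0.601669,  N(d₂) = 0.474230
V = S·N(d₁) − K·e^{−rT}·N(d₂) = 137.896434 − 105.359886 = 32.536548 (matching the quote); vega is positive throughout, so no other σ reproduces this price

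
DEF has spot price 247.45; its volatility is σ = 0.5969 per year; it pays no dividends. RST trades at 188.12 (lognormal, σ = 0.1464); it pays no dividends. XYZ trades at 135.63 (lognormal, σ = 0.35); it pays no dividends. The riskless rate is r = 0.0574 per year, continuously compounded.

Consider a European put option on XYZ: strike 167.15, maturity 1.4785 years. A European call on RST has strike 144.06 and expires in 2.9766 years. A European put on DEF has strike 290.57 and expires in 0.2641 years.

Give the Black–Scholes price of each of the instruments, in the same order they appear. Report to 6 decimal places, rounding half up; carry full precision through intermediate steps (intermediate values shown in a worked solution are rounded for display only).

[XYZ put K=167.15]
σ√T = 0.35·√1.4785 = 0.425578
d₁ = (ln(S/K) + (r+σ²/2)T) / (σ√T) = (ln(135.63/167.15) + (0.0574+0.35²/2)·1.4785) / 0.425578 = (-0.208961 + 0.175424) / 0.425578 = -0.078803
d₂ = d₁ − σ√T = -0.078803 − 0.425578 = -0.504381
e^{−rT} = 0.918635
N(−d₁) = 0.531406,  N(−d₂) = 0.693003
price = K·e^{−rT}·N(−d₂) − S·N(−d₁) = 106.410582 − 72.074533 = 34.336049
[RST call K=144.06]
σ√T = 0.1464·√2.9766 = 0.252581
d₁ = (ln(S/K) + (r+σ²/2)T) / (σ√T) = (ln(188.12/144.06) + (0.0574+0.1464²/2)·2.9766) / 0.252581 = (0.266850 + 0.202756) / 0.252581 = 1.859225
d₂ = d₁ − σ√T = 1.859225 − 0.252581 = 1.606644
e^{−rT} = 0.842942
N(d₁) = 0.968502,  N(d₂) = 0.945934
price = S·N(d₁) − K·e^{−rT}·N(d₂) = 182.194671 − 114.868765 = 67.325906
[DEF put K=290.57]
σ√T = 0.5969·√0.2641 = 0.306751
d₁ = (ln(S/K) + (r+σ²/2)T) / (σ√T) = (ln(247.45/290.57) + (0.0574+0.5969²/2)·0.2641) / 0.306751 = (-0.160636 + 0.062207) / 0.306751 = -0.320875
d₂ = d₁ − σ√T = -0.320875 − 0.306751 = -0.627626
e^{−rT} = 0.984955
N(−d₁) = 0.625847,  N(−d₂) = 0.734875
price = K·e^{−rT}·N(−d₂) − S·N(−d₁) = 210.320132 − 154.865920 = 55.454211

price(XYZ put K=167.15) = 34.336049
price(RST call K=144.06) = 67.325906
price(DEF put K=290.57) = 55.454211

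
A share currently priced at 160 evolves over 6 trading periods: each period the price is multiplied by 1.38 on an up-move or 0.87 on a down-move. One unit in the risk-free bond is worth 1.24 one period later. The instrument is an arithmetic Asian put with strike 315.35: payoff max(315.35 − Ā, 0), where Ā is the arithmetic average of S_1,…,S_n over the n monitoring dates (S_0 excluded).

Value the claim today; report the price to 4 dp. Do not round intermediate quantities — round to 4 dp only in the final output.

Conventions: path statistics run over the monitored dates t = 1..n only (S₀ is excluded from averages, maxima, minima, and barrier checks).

Risk-neutral up-probability p* = (R−d)/(u−d) = (1.24−0.87)/(1.38−0.87) = 0.7255; the claim prices as the p*-weighted sum of path payoffs discounted by R^6.
Enumerate all 2^6 = 64 price paths (U = up ×1.38, D = down ×0.87); each path with k up-moves has probability p*^k·(1−p*)^(6−k).
DDDDDD: Ā=101.0759, payoff=214.2741, prob=0.000428
UDDDDD: Ā=160.3274, payoff=155.0226, prob=0.001131
DUDDDD: Ā=146.7274, payoff=168.6226, prob=0.001131
UUDDDD: Ā=232.7399, payoff=82.6101, prob=0.002989
DDUDDD: Ā=134.8954, payoff=180.4546, prob=0.001131
UDUDDD: Ā=213.9719, payoff=101.3781, prob=0.002989
DUUDDD: Ā=200.3719, payoff=114.9781, prob=0.002989
UUUDDD: Ā=317.8314, payoff=0.0000, prob=0.007899
DDDUDD: Ā=124.6015, payoff=190.7485, prob=0.001131
UDDUDD: Ā=197.6438, payoff=117.7062, prob=0.002989
DUDUDD: Ā=184.0438, payoff=131.3062, prob=0.002989
UUDUDD: Ā=291.9315, payoff=23.4185, prob=0.007899
DDUUDD: Ā=172.2118, payoff=143.1382, prob=0.002989
UDUUDD: Ā=273.1635, payoff=42.1865, prob=0.007899
DUUUDD: Ā=259.5635, payoff=55.7865, prob=0.007899
UUUUDD: Ā=411.7214, payoff=0.0000, prob=0.020876
DDDDUD: Ā=115.6459, payoff=199.7041, prob=0.001131
UDDDUD: Ā=183.4383, payoff=131.9117, prob=0.002989
DUDDUD: Ā=169.8383, payoff=145.5117, prob=0.002989
UUDDUD: Ā=269.3986, payoff=45.9514, prob=0.007899
DDUDUD: Ā=158.0063, payoff=157.3437, prob=0.002989
UDUDUD: Ā=250.6306, payoff=64.7194, prob=0.007899
DUUDUD: Ā=237.0306, payoff=78.3194, prob=0.007899
UUUDUD: Ā=375.9797, payoff=0.0000, prob=0.020876
DDDUUD: Ā=147.7124, payoff=167.6376, prob=0.002989
UDDUUD: Ā=234.3025, payoff=81.0475, prob=0.007899
DUDUUD: Ā=220.7025, payoff=94.6475, prob=0.007899
UUDUUD: Ā=350.0798, payoff=0.0000, prob=0.020876
DDUUUD: Ā=208.8705, payoff=106.4795, prob=0.007899
UDUUUD: Ā=331.3118, payoff=0.0000, prob=0.020876
DUUUUD: Ā=317.7118, payoff=0.0000, prob=0.020876
UUUUUD: Ā=503.9567, payoff=0.0000, prob=0.055172
DDDDDU: Ā=107.8545, payoff=207.4955, prob=0.001131
UDDDDU: Ā=171.0795, payoff=144.2705, prob=0.002989
DUDDDU: Ā=157.4795, payoff=157.8705, prob=0.002989
UUDDDU: Ā=249.7951, payoff=65.5549, prob=0.007899
DDUDDU: Ā=145.6475, payoff=169.7025, prob=0.002989
UDUDDU: Ā=231.0271, payoff=84.3229, prob=0.007899
DUUDDU: Ā=217.4271, payoff=97.9229, prob=0.007899
UUUDDU: Ā=344.8843, payoff=0.0000, prob=0.020876
DDDUDU: Ā=135.3537, payoff=179.9963, prob=0.002989
UDDUDU: Ā=214.6989, payoff=100.6511, prob=0.007899
DUDUDU: Ā=201.0989, payoff=114.2511, prob=0.007899
UUDUDU: Ā=318.9845, payoff=0.0000, prob=0.020876
DDUUDU: Ā=189.2669, payoff=126.0831, prob=0.007899
UDUUDU: Ā=300.2165, payoff=15.1335, prob=0.020876
DUUUDU: Ā=286.6165, payoff=28.7335, prob=0.020876
UUUUDU: Ā=454.6330, payoff=0.0000, prob=0.055172
DDDDUU: Ā=126.3980, payoff=188.9520, prob=0.002989
UDDDUU: Ā=200.4934, payoff=114.8566, prob=0.007899
DUDDUU: Ā=186.8934, payoff=128.4566, prob=0.007899
UUDDUU: Ā=296.4516, payoff=18.8984, prob=0.020876
DDUDUU: Ā=175.0614, payoff=140.2886, prob=0.007899
UDUDUU: Ā=277.6836, payoff=37.6664, prob=0.020876
DUUDUU: Ā=264.0836, payoff=51.2664, prob=0.020876
UUUDUU: Ā=418.8912, payoff=0.0000, prob=0.055172
DDDUUU: Ā=164.7676, payoff=150.5824, prob=0.007899
UDDUUU: Ā=261.3554, payoff=53.9946, prob=0.020876
DUDUUU: Ā=247.7554, payoff=67.5946, prob=0.020876
UUDUUU: Ā=392.9914, payoff=0.0000, prob=0.055172
DDUUUU: Ā=235.9234, payoff=79.4266, prob=0.020876
UDUUUU: Ā=374.2234, payoff=0.0000, prob=0.055172
DUUUUU: Ā=360.6234, payoff=0.0000, prob=0.055172
UUUUUU: Ā=572.0233, payoff=0.0000, prob=0.145811
Price = Σ prob·payoff / R^6 = 28.630974 / 3.635215 = 7.8760

price = 7.8760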